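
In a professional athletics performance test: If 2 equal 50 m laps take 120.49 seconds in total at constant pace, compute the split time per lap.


Split time = total_time / n_laps = 120.49 / 2
Split time = 60.245 s per lap

60.245 s


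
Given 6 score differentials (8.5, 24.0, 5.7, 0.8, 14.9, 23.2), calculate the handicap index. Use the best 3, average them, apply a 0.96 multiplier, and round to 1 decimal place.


All differentials: 8.5, 24.0, 5.7, 0.8, 14.9, 23.2
Sorted: 0.8, 5.7, 8.5, 14.9, 23.2, 24.0
Best 3: 0.8, 5.7, 8.5
Average of best = 15 / 3 = 5
Raw index = 5 * 0.96 = 4.8
Handicap index = round(4.8, 1) = 4.8

4.8


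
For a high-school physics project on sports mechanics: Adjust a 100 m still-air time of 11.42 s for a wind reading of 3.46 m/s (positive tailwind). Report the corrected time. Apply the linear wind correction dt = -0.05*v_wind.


dt = -0.05 * v_wind = -0.05 * 3.46 = -0.173 s
t_corrected = t_still + dt = 11.42 + (-0.173)
t_corrected = 11.247 s

11.247 s


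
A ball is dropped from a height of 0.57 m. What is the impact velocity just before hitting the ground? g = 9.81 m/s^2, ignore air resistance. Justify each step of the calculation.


v = sqrt(2 * g * h)
v = sqrt(2 * 9.81 * 0.57)
v = sqrt(11.1834) = 3.3442 m/s

3.3442 m/s


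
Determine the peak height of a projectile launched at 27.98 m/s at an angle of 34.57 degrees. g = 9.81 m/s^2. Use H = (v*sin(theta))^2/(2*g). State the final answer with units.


H = (v*sin(theta))^2 / (2*g)
vy = v*sin(theta) = 27.98 * sin(34.57 deg) = 15.8762 m/s
H = vy^2 / (2*g) = 252.0539 / (2*9.81)
H = 252.0539 / 19.62 = 12.8468 m

12.8468 m


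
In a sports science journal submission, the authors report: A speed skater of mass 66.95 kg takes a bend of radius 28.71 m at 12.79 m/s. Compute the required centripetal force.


Fc = m * v^2 / r
v^2 = 12.79^2 = 163.5841
Fc = 66.95 * 163.5841 / 28.71
Fc = 10951.9555 / 28.71 = 381.4683 N

381.4683 N


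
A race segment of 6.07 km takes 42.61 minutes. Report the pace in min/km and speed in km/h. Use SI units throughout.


Pace = time / distance = 42.61 min / 6.07 km = 7.0198 min/km
Speed = distance / time_in_hours = 6.07 / 0.7102 hr
Speed = 8.5473 km/h

7.0198 min/km, 8.5473 km/h


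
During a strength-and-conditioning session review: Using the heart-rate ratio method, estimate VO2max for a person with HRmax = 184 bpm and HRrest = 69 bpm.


VO2max = 15.3 * HRmax / HRrest
VO2max = 15.3 * 184 / 69
VO2max = 2815.2 / 69 = 40.8 mL/kg/min

40.8 mL/kg/min


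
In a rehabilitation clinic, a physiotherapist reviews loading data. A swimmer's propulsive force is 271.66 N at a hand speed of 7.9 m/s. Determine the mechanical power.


P = F * v
P = 271.66 * 7.9
P = 2146.114 W

2146.114 W


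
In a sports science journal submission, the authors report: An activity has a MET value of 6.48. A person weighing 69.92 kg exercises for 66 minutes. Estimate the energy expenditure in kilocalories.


kcal = MET * mass * time_hr
Convert time: 66 min = 1.1 hr
kcal = 6.48 * 69.92 * 1.1
kcal = 498.3898 kcal

498.3898 kcal


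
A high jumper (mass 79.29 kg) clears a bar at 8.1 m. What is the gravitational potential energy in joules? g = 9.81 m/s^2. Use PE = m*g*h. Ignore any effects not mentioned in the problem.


PE = m * g * h
PE = 79.29 * 9.81 * 8.1
PE = 777.8349 * 8.1 = 6300.4627 J

6300.4627 J


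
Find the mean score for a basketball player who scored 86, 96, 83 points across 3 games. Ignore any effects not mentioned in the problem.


Average = sum / n
Sum = 265
Average = 265 / 3 = 88.3333

88.3333


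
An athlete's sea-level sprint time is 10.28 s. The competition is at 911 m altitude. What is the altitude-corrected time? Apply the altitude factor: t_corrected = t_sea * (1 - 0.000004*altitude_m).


Correction factor = 1 - 0.000004 * 911 = 0.996356
t_corrected = t_sea * factor = 10.28 * 0.996356
t_corrected = 10.2425 s

10.2425 s


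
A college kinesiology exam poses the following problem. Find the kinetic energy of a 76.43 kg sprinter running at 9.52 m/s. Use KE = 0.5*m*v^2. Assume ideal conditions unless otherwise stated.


KE = 0.5 * m * v^2
KE = 0.5 * 76.43 * 9.52^2
KE = 0.5 * 76.43 * 90.6304 = 3463.4407 J

3463.4407 J


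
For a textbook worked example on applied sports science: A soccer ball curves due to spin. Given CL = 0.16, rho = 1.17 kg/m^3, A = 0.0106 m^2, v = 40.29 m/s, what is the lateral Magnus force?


FM = 0.5 * CL * rho * A * v^2
FM = 0.5 * 0.16 * 1.17 * 0.0106 * 40.29^2
v^2 = 1623.2841
FM = 0.5 * 0.16 * 1.17 * 0.0106 * 1623.2841 = 1.6106 N

1.6106 N


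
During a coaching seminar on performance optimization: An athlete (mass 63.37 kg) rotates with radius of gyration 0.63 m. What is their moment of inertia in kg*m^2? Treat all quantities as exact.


I = m * k^2
I = 63.37 * 0.63^2
I = 63.37 * 0.3969 = 25.1516 kg*m^2

25.1516 kg*m^2


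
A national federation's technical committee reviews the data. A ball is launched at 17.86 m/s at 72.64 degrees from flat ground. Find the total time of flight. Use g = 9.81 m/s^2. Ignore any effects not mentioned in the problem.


T = 2*v*sin(theta)/g
sin(theta) = sin(72.64 deg) = 0.9544
T = 2*17.86*0.9544 / 9.81
T = 34.0929 / 9.81 = 3.4753 s

3.4753 s


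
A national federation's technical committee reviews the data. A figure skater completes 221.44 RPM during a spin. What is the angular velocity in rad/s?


omega = RPM * 2 * pi / 60
omega = 221.44 * 2 * 3.14159 / 60
omega = 1391.3486 / 60 = 23.1891 rad/s

23.1891 rad/s


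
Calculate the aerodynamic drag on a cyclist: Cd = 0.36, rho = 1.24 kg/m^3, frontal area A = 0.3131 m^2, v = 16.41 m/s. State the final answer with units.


Fd = 0.5 * Cd * rho * A * v^2
Fd = 0.5 * 0.36 * 1.24 * 0.3131 * 16.41^2
v^2 = 269.2881
Fd = 0.5 * 0.36 * 1.24 * 0.3131 * 269.2881 = 18.8189 N

18.8189 N


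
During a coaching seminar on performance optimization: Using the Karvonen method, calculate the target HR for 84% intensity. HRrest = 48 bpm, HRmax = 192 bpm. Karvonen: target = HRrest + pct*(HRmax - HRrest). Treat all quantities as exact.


Target = HRrest + pct*(HRmax - HRrest)
Heart rate reserve = HRmax - HRrest = 192 - 48 = 144 bpm
Fraction = 84% = 0.84
Target = 48 + 0.84 * 144
Target = 48 + 120.96 = 168.96 bpm

168.96 bpm


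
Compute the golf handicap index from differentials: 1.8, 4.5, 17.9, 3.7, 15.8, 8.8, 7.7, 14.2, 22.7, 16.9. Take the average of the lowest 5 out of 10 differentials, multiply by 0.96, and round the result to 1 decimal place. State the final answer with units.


All differentials: 1.8, 4.5, 17.9, 3.7, 15.8, 8.8, 7.7, 14.2, 22.7, 16.9
Sorted: 1.8, 3.7, 4.5, 7.7, 8.8, 14.2, 15.8, 16.9, 17.9, 22.7
Best 5: 1.8, 3.7, 4.5, 7.7, 8.8
Average of best = 26.5 / 5 = 5.3
Raw index = 5.3 * 0.96 = 5.088
Handicap index = round(5.088, 1) = 5.1

5.1


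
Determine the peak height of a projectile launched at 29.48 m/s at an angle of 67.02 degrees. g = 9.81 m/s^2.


H = (v*sin(theta))^2 / (2*g)
vy = v*sin(theta) = 29.48 * sin(67.02 deg) = 27.1405 m/s
H = vy^2 / (2*g) = 736.6069 / (2*9.81)
H = 736.6069 / 19.62 = 37.5437 m

37.5437 m


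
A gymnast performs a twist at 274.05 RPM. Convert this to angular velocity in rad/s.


omega = RPM * 2 * pi / 60
omega = 274.05 * 2 * 3.14159 / 60
omega = 1721.9069 / 60 = 28.6984 rad/s

28.6984 rad/s


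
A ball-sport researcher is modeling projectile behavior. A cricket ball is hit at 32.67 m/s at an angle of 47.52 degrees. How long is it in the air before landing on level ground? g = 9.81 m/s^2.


T = 2*v*sin(theta)/g
sin(theta) = sin(47.52 deg) = 0.7375
T = 2*32.67*0.7375 / 9.81
T = 48.1891 / 9.81 = 4.9122 s

4.9122 s


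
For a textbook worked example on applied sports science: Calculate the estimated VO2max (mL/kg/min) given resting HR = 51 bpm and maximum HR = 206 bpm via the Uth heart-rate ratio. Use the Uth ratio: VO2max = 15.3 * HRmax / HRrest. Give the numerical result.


VO2max = 15.3 * HRmax / HRrest
VO2max = 15.3 * 206 / 51
VO2max = 3151.8 / 51 = 61.8 mL/kg/min

61.8 mL/kg/min


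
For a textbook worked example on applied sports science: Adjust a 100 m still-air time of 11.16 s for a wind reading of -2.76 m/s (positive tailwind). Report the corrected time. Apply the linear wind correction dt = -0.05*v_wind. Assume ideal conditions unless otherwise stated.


dt = -0.05 * v_wind = -0.05 * -2.76 = 0.138 s
t_corrected = t_still + dt = 11.16 + (0.138)
t_corrected = 11.298 s

11.298 s


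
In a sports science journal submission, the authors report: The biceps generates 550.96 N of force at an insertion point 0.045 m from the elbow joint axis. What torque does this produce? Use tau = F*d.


tau = F * d
tau = 550.96 * 0.045
tau = 24.7932 N*m

24.7932 N*m


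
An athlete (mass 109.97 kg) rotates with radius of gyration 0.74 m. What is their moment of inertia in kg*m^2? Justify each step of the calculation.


I = m * k^2
I = 109.97 * 0.74^2
I = 109.97 * 0.5476 = 60.2196 kg*m^2

60.2196 kg*m^2


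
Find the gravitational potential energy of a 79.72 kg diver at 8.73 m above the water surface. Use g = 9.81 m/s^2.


PE = m * g * h
PE = 79.72 * 9.81 * 8.73
PE = 782.0532 * 8.73 = 6827.3244 J

6827.3244 J


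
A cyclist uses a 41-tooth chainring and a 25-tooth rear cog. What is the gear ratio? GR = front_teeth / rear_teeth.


GR = front_teeth / rear_teeth
GR = 41 / 25
GR = 1.64

1.64


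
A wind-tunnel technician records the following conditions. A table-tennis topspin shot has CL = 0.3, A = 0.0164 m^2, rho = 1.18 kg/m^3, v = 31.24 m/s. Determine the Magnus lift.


FM = 0.5 * CL * rho * A * v^2
FM = 0.5 * 0.3 * 1.18 * 0.0164 * 31.24^2
v^2 = 975.9376
FM = 0.5 * 0.3 * 1.18 * 0.0164 * 975.9376 = 2.833 N

2.833 N


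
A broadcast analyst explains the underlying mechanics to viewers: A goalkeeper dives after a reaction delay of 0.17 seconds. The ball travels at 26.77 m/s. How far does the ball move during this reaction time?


d = v * t
d = 26.77 * 0.17
d = 4.5509 m

4.5509 m


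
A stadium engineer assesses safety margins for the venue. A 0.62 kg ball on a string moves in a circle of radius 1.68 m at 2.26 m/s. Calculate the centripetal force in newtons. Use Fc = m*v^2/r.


Fc = m * v^2 / r
v^2 = 2.26^2 = 5.1076
Fc = 0.62 * 5.1076 / 1.68
Fc = 3.1667 / 1.68 = 1.8849 N

1.8849 N


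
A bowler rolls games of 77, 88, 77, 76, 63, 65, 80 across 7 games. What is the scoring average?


Average = sum / n
Sum = 526
Average = 526 / 7 = 75.1429

75.1429


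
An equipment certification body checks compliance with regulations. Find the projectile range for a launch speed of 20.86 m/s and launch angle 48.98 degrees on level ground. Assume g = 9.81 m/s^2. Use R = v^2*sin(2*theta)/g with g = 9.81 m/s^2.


R = v^2 * sin(2*theta) / g
Convert angle to radians: theta = 48.98 deg = 0.8549 rad
sin(2*theta) = sin(1.7097) = 0.9904
R = 20.86^2 * 0.9904 / 9.81
R = 435.1396 * 0.9904 / 9.81 = 43.9294 m

43.9294 m


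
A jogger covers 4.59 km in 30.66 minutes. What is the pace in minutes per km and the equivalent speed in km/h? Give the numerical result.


Pace = time / distance = 30.66 min / 4.59 km = 6.6797 min/km
Speed = distance / time_in_hours = 4.59 / 0.511 hr
Speed = 8.9824 km/h

6.6797 min/km, 8.9824 km/h


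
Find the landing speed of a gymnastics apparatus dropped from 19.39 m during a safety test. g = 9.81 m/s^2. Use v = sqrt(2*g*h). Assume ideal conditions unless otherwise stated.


v = sqrt(2 * g * h)
v = sqrt(2 * 9.81 * 19.39)
v = sqrt(380.4318) = 19.5047 m/s

19.5047 m/s


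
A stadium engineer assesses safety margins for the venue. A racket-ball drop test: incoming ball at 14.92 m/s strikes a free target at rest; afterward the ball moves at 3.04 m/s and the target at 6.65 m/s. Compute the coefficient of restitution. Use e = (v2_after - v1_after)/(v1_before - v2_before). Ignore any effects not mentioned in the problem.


e = (v2_after - v1_after) / (v1_before - v2_before)
Numerator = 6.65 - 3.04 = 3.61
Denominator = 14.92 - 0 = 14.92
e = 3.61 / 14.92 = 0.242

0.242


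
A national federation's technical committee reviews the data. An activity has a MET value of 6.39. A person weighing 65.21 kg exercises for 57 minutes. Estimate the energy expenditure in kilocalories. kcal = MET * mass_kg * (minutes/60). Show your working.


kcal = MET * mass * time_hr
Convert time: 57 min = 0.95 hr
kcal = 6.39 * 65.21 * 0.95
kcal = 395.8573 kcal

395.8573 kcal


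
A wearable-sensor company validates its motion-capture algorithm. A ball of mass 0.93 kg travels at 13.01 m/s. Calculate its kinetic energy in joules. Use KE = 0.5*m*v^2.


KE = 0.5 * m * v^2
KE = 0.5 * 0.93 * 13.01^2
KE = 0.5 * 0.93 * 169.2601 = 78.7059 J

78.7059 J


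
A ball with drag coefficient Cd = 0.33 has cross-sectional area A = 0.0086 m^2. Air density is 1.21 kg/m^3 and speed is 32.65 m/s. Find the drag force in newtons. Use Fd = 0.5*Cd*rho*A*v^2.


Fd = 0.5 * Cd * rho * A * v^2
Fd = 0.5 * 0.33 * 1.21 * 0.0086 * 32.65^2
v^2 = 1066.0225
Fd = 0.5 * 0.33 * 1.21 * 0.0086 * 1066.0225 = 1.8303 N

1.8303 N


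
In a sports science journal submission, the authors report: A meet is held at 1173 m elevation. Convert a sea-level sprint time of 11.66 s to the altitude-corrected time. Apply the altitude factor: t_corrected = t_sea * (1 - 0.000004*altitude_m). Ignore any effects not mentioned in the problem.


Correction factor = 1 - 0.000004 * 1173 = 0.995308
t_corrected = t_sea * factor = 11.66 * 0.995308
t_corrected = 11.6053 s

11.6053 s


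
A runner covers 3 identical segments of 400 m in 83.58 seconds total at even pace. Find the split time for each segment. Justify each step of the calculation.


Split time = total_time / n_laps = 83.58 / 3
Split time = 27.86 s per lap

27.86 s


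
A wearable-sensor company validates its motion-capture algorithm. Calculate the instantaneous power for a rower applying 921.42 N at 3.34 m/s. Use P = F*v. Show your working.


P = F * v
P = 921.42 * 3.34
P = 3077.5428 W

3077.5428 W


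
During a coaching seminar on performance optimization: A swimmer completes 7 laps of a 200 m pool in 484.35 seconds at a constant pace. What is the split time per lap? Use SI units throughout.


Split time = total_time / n_laps = 484.35 / 7
Split time = 69.1929 s per lap

69.1929 s


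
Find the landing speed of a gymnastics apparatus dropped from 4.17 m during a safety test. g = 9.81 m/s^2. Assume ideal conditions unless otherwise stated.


v = sqrt(2 * g * h)
v = sqrt(2 * 9.81 * 4.17)
v = sqrt(81.8154) = 9.0452 m/s

9.0452 m/s


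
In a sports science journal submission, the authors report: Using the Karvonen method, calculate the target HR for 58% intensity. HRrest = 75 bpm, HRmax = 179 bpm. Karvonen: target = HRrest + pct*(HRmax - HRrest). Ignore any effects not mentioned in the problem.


Target = HRrest + pct*(HRmax - HRrest)
Heart rate reserve = HRmax - HRrest = 179 - 75 = 104 bpm
Fraction = 58% = 0.58
Target = 75 + 0.58 * 104
Target = 75 + 60.32 = 135.32 bpm

135.32 bpm


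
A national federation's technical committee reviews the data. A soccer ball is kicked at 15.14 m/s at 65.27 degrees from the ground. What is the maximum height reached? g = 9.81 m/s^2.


H = (v*sin(theta))^2 / (2*g)
vy = v*sin(theta) = 15.14 * sin(65.27 deg) = 13.7515 m/s
H = vy^2 / (2*g) = 189.1037 / (2*9.81)
H = 189.1037 / 19.62 = 9.6383 m

9.6383 m


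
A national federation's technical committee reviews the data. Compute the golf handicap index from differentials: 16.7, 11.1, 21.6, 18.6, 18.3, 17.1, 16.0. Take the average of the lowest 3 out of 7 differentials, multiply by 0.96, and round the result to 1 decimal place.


All differentials: 16.7, 11.1, 21.6, 18.6, 18.3, 17.1, 16.0
Sorted: 11.1, 16.0, 16.7, 17.1, 18.3, 18.6, 21.6
Best 3: 11.1, 16.0, 16.7
Average of best = 43.8 / 3 = 14.6
Raw index = 14.6 * 0.96 = 14.016
Handicap index = round(14.016, 1) = 14.0

14.0


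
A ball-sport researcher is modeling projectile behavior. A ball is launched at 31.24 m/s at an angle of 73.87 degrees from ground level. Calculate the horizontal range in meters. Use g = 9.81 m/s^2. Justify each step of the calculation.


R = v^2 * sin(2*theta) / g
Convert angle to radians: theta = 73.87 deg = 1.2893 rad
sin(2*theta) = sin(2.5785) = 0.5338
R = 31.24^2 * 0.5338 / 9.81
R = 975.9376 * 0.5338 / 9.81 = 53.1008 m

53.1008 m


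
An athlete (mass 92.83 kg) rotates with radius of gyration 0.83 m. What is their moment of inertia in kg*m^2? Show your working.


I = m * k^2
I = 92.83 * 0.83^2
I = 92.83 * 0.6889 = 63.9506 kg*m^2

63.9506 kg*m^2


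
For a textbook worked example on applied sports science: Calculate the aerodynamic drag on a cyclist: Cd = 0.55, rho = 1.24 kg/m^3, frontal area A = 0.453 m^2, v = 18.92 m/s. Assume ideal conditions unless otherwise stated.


Fd = 0.5 * Cd * rho * A * v^2
Fd = 0.5 * 0.55 * 1.24 * 0.453 * 18.92^2
v^2 = 357.9664
Fd = 0.5 * 0.55 * 1.24 * 0.453 * 357.9664 = 55.2961 N

55.2961 N


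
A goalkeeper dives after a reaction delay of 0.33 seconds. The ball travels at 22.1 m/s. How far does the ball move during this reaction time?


d = v * t
d = 22.1 * 0.33
d = 7.293 m

7.293 m


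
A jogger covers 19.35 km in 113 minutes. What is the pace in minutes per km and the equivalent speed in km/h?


Pace = time / distance = 113 min / 19.35 km = 5.8398 min/km
Speed = distance / time_in_hours = 19.35 / 1.8833 hr
Speed = 10.2743 km/h

5.8398 min/km, 10.2743 km/h


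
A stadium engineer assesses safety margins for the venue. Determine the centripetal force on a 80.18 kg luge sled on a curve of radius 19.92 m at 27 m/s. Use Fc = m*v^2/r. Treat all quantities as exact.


Fc = m * v^2 / r
v^2 = 27^2 = 729
Fc = 80.18 * 729 / 19.92
Fc = 58451.22 / 19.92 = 2934.2982 N

2934.2982 N


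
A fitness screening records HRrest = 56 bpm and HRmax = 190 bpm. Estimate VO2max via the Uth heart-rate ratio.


VO2max = 15.3 * HRmax / HRrest
VO2max = 15.3 * 190 / 56
VO2max = 2907 / 56 = 51.9107 mL/kg/min

51.9107 mL/kg/min


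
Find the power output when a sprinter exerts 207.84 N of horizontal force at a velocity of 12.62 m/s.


P = F * v
P = 207.84 * 12.62
P = 2622.9408 W

2622.9408 W


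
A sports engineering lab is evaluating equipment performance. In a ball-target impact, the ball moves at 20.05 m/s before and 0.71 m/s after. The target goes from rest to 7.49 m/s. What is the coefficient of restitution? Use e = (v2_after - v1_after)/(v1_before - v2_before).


e = (v2_after - v1_after) / (v1_before - v2_before)
Numerator = 7.49 - 0.71 = 6.78
Denominator = 20.05 - 0 = 20.05
e = 6.78 / 20.05 = 0.3382

0.3382


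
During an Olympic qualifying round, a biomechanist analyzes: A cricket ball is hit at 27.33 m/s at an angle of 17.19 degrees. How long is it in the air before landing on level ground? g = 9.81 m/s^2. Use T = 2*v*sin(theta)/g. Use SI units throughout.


T = 2*v*sin(theta)/g
sin(theta) = sin(17.19 deg) = 0.2955
T = 2*27.33*0.2955 / 9.81
T = 16.1543 / 9.81 = 1.6467 s

1.6467 s


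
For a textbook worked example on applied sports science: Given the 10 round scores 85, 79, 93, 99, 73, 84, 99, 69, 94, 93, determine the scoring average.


Average = sum / n
Sum = 868
Average = 868 / 10 = 86.8

86.8


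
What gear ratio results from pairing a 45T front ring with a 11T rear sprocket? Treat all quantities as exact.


GR = front_teeth / rear_teeth
GR = 45 / 11
GR = 4.0909

4.0909


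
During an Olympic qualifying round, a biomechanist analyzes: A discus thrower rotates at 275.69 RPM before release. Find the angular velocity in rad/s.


omega = RPM * 2 * pi / 60
omega = 275.69 * 2 * 3.14159 / 60
omega = 1732.2114 / 60 = 28.8702 rad/s

28.8702 rad/s


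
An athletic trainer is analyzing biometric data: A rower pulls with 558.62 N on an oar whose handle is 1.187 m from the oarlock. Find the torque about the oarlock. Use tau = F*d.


tau = F * d
tau = 558.62 * 1.187
tau = 663.0819 N*m

663.0819 N*m


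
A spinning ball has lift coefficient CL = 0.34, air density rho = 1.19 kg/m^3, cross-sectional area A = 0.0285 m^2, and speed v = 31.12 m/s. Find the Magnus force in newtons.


FM = 0.5 * CL * rho * A * v^2
FM = 0.5 * 0.34 * 1.19 * 0.0285 * 31.12^2
v^2 = 968.4544
FM = 0.5 * 0.34 * 1.19 * 0.0285 * 968.4544 = 5.5837 N

5.5837 N


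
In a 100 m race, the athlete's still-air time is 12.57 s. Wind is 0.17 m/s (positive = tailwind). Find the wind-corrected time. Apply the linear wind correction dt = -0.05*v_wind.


dt = -0.05 * v_wind = -0.05 * 0.17 = -0.0085 s
t_corrected = t_still + dt = 12.57 + (-0.0085)
t_corrected = 12.5615 s

12.5615 s


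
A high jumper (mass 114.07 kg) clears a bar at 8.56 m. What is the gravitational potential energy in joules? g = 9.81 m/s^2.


PE = m * g * h
PE = 114.07 * 9.81 * 8.56
PE = 1119.0267 * 8.56 = 9578.8686 J

9578.8686 J


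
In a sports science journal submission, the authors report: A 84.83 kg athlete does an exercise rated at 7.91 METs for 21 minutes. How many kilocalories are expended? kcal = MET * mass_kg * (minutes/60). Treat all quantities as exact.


kcal = MET * mass * time_hr
Convert time: 21 min = 0.35 hr
kcal = 7.91 * 84.83 * 0.35
kcal = 234.8519 kcal

234.8519 kcal


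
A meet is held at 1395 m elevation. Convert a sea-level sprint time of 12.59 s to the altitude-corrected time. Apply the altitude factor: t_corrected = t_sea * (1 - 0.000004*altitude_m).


Correction factor = 1 - 0.000004 * 1395 = 0.99442
t_corrected = t_sea * factor = 12.59 * 0.99442
t_corrected = 12.5197 s

12.5197 s


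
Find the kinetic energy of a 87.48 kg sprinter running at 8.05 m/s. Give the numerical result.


KE = 0.5 * m * v^2
KE = 0.5 * 87.48 * 8.05^2
KE = 0.5 * 87.48 * 64.8025 = 2834.4614 J

2834.4614 J


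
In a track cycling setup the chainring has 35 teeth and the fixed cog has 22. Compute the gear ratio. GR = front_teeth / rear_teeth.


GR = front_teeth / rear_teeth
GR = 35 / 22
GR = 1.5909

1.5909


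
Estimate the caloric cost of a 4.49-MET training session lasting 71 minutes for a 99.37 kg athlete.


kcal = MET * mass * time_hr
Convert time: 71 min = 1.1833 hr
kcal = 4.49 * 99.37 * 1.1833
kcal = 527.9694 kcal

527.9694 kcal


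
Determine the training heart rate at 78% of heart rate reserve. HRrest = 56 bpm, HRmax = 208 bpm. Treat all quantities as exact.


Target = HRrest + pct*(HRmax - HRrest)
Heart rate reserve = HRmax - HRrest = 208 - 56 = 152 bpm
Fraction = 78% = 0.78
Target = 56 + 0.78 * 152
Target = 56 + 118.56 = 174.56 bpm

174.56 bpm


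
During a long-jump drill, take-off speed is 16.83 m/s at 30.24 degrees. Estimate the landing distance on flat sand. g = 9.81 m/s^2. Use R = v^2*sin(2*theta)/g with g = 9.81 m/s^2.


R = v^2 * sin(2*theta) / g
Convert angle to radians: theta = 30.24 deg = 0.5278 rad
sin(2*theta) = sin(1.0556) = 0.8702
R = 16.83^2 * 0.8702 / 9.81
R = 283.2489 * 0.8702 / 9.81 = 25.1252 m

25.1252 m


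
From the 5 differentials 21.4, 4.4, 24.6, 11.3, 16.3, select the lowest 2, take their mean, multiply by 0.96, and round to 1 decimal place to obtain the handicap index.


All differentials: 21.4, 4.4, 24.6, 11.3, 16.3
Sorted: 4.4, 11.3, 16.3, 21.4, 24.6
Best 2: 4.4, 11.3
Average of best = 15.7 / 2 = 7.85
Raw index = 7.85 * 0.96 = 7.536
Handicap index = round(7.536, 1) = 7.5

7.5


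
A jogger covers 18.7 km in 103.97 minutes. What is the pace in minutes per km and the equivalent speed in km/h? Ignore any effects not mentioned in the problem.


Pace = time / distance = 103.97 min / 18.7 km = 5.5599 min/km
Speed = distance / time_in_hours = 18.7 / 1.7328 hr
Speed = 10.7916 km/h

5.5599 min/km, 10.7916 km/h


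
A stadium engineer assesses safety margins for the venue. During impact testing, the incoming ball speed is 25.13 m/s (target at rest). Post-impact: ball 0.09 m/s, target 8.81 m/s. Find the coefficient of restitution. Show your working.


e = (v2_after - v1_after) / (v1_before - v2_before)
Numerator = 8.81 - 0.09 = 8.72
Denominator = 25.13 - 0 = 25.13
e = 8.72 / 25.13 = 0.347

0.347


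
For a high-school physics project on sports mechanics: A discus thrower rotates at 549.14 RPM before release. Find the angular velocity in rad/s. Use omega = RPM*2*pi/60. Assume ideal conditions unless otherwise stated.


omega = RPM * 2 * pi / 60
omega = 549.14 * 2 * 3.14159 / 60
omega = 3450.3484 / 60 = 57.5058 rad/s

57.5058 rad/s


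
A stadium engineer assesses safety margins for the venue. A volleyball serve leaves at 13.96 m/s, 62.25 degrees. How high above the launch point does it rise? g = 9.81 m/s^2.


H = (v*sin(theta))^2 / (2*g)
vy = v*sin(theta) = 13.96 * sin(62.25 deg) = 12.3544 m/s
H = vy^2 / (2*g) = 152.6319 / (2*9.81)
H = 152.6319 / 19.62 = 7.7794 m

7.7794 m


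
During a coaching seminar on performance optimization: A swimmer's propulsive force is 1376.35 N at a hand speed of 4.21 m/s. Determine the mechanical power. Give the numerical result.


P = F * v
P = 1376.35 * 4.21
P = 5794.4335 W

5794.4335 W


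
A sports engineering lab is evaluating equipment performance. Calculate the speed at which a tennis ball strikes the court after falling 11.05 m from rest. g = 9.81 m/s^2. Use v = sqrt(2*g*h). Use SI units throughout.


v = sqrt(2 * g * h)
v = sqrt(2 * 9.81 * 11.05)
v = sqrt(216.801) = 14.7242 m/s

14.7242 m/s


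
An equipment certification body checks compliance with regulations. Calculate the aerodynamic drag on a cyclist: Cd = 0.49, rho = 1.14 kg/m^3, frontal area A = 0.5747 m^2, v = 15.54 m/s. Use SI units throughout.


Fd = 0.5 * Cd * rho * A * v^2
Fd = 0.5 * 0.49 * 1.14 * 0.5747 * 15.54^2
v^2 = 241.4916
Fd = 0.5 * 0.49 * 1.14 * 0.5747 * 241.4916 = 38.7627 N

38.7627 N


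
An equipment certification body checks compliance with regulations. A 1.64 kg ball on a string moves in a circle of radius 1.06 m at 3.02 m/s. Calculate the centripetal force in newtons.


Fc = m * v^2 / r
v^2 = 3.02^2 = 9.1204
Fc = 1.64 * 9.1204 / 1.06
Fc = 14.9575 / 1.06 = 14.1108 N

14.1108 N


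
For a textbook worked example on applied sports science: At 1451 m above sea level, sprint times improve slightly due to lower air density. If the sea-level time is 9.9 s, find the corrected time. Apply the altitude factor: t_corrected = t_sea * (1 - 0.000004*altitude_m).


Correction factor = 1 - 0.000004 * 1451 = 0.994196
t_corrected = t_sea * factor = 9.9 * 0.994196
t_corrected = 9.8425 s

9.8425 s


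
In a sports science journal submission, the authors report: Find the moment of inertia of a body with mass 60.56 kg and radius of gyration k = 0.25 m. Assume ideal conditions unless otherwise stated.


I = m * k^2
I = 60.56 * 0.25^2
I = 60.56 * 0.0625 = 3.785 kg*m^2

3.785 kg*m^2


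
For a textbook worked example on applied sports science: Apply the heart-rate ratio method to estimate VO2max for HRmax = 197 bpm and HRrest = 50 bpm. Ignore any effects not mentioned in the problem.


VO2max = 15.3 * HRmax / HRrest
VO2max = 15.3 * 197 / 50
VO2max = 3014.1 / 50 = 60.282 mL/kg/min

60.282 mL/kg/min


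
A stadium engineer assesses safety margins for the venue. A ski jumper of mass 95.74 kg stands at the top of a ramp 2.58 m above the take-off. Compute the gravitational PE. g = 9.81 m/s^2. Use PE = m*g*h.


PE = m * g * h
PE = 95.74 * 9.81 * 2.58
PE = 939.2094 * 2.58 = 2423.1603 J

2423.1603 J


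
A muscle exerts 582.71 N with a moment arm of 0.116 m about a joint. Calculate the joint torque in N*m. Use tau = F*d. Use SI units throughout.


tau = F * d
tau = 582.71 * 0.116
tau = 67.5944 N*m

67.5944 N*m


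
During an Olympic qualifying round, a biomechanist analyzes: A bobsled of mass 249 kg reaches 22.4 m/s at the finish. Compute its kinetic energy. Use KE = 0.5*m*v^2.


KE = 0.5 * m * v^2
KE = 0.5 * 249 * 22.4^2
KE = 0.5 * 249 * 501.76 = 62469.12 J

62469.12 J


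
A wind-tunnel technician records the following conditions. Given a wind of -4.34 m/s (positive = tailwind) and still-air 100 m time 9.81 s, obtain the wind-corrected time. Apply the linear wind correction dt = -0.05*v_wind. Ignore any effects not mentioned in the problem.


dt = -0.05 * v_wind = -0.05 * -4.34 = 0.217 s
t_corrected = t_still + dt = 9.81 + (0.217)
t_corrected = 10.027 s

10.027 s


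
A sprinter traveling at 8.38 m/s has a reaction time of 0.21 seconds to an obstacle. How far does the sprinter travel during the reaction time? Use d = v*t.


d = v * t
d = 8.38 * 0.21
d = 1.7598 m

1.7598 m


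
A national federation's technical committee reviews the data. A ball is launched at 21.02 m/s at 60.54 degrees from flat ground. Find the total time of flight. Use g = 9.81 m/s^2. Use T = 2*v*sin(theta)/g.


T = 2*v*sin(theta)/g
sin(theta) = sin(60.54 deg) = 0.8707
T = 2*21.02*0.8707 / 9.81
T = 36.6042 / 9.81 = 3.7313 s

3.7313 s


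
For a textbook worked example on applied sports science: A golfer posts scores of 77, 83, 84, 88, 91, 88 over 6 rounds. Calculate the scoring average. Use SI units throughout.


Average = sum / n
Sum = 511
Average = 511 / 6 = 85.1667

85.1667


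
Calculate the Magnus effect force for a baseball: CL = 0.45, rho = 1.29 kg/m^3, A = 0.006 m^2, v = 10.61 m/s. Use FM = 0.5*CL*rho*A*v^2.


FM = 0.5 * CL * rho * A * v^2
FM = 0.5 * 0.45 * 1.29 * 0.006 * 10.61^2
v^2 = 112.5721
FM = 0.5 * 0.45 * 1.29 * 0.006 * 112.5721 = 0.196 N

0.196 N


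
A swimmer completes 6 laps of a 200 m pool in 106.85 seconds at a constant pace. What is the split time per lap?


Split time = total_time / n_laps = 106.85 / 6
Split time = 17.8083 s per lap

17.8083 s


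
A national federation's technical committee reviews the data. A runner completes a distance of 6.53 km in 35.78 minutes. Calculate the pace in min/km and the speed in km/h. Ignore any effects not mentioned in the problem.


Pace = time / distance = 35.78 min / 6.53 km = 5.4793 min/km
Speed = distance / time_in_hours = 6.53 / 0.5963 hr
Speed = 10.9503 km/h

5.4793 min/km, 10.9503 km/h


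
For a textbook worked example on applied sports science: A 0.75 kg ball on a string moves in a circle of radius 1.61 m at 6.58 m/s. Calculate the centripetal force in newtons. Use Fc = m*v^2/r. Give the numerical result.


Fc = m * v^2 / r
v^2 = 6.58^2 = 43.2964
Fc = 0.75 * 43.2964 / 1.61
Fc = 32.4723 / 1.61 = 20.1691 N

20.1691 N


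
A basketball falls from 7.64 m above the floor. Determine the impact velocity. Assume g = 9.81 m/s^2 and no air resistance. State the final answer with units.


v = sqrt(2 * g * h)
v = sqrt(2 * 9.81 * 7.64)
v = sqrt(149.8968) = 12.2432 m/s

12.2432 m/s


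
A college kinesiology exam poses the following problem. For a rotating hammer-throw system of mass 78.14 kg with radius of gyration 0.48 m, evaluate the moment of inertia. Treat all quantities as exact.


I = m * k^2
I = 78.14 * 0.48^2
I = 78.14 * 0.2304 = 18.0035 kg*m^2

18.0035 kg*m^2


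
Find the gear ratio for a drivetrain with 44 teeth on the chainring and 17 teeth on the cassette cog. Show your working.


GR = front_teeth / rear_teeth
GR = 44 / 17
GR = 2.5882

2.5882


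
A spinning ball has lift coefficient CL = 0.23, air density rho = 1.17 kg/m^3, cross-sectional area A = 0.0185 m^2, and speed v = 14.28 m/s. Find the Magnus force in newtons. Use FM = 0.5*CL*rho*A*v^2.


FM = 0.5 * CL * rho * A * v^2
FM = 0.5 * 0.23 * 1.17 * 0.0185 * 14.28^2
v^2 = 203.9184
FM = 0.5 * 0.23 * 1.17 * 0.0185 * 203.9184 = 0.5076 N

0.5076 N


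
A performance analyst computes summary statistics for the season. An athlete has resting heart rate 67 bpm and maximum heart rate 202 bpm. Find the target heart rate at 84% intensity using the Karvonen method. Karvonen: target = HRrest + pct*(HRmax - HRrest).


Target = HRrest + pct*(HRmax - HRrest)
Heart rate reserve = HRmax - HRrest = 202 - 67 = 135 bpm
Fraction = 84% = 0.84
Target = 67 + 0.84 * 135
Target = 67 + 113.4 = 180.4 bpm

180.4 bpm


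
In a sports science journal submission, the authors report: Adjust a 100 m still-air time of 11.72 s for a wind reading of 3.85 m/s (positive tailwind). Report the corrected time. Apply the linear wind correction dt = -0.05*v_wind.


dt = -0.05 * v_wind = -0.05 * 3.85 = -0.1925 s
t_corrected = t_still + dt = 11.72 + (-0.1925)
t_corrected = 11.5275 s

11.5275 s


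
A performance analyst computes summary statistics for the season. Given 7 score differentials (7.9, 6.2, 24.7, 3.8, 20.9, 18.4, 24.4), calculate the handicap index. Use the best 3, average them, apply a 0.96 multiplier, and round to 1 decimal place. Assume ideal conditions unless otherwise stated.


All differentials: 7.9, 6.2, 24.7, 3.8, 20.9, 18.4, 24.4
Sorted: 3.8, 6.2, 7.9, 18.4, 20.9, 24.4, 24.7
Best 3: 3.8, 6.2, 7.9
Average of best = 17.9 / 3 = 5.9667
Raw index = 5.9667 * 0.96 = 5.728
Handicap index = round(5.728, 1) = 5.7

5.7


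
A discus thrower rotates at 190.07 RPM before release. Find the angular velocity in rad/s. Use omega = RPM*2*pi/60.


omega = RPM * 2 * pi / 60
omega = 190.07 * 2 * 3.14159 / 60
omega = 1194.245 / 60 = 19.9041 rad/s

19.9041 rad/s


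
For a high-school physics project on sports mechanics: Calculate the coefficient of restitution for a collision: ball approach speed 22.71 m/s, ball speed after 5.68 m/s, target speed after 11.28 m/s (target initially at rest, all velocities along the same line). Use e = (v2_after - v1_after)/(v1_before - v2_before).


e = (v2_after - v1_after) / (v1_before - v2_before)
Numerator = 11.28 - 5.68 = 5.6
Denominator = 22.71 - 0 = 22.71
e = 5.6 / 22.71 = 0.2466

0.2466


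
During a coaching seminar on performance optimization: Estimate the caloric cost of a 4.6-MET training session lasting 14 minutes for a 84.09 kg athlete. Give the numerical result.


kcal = MET * mass * time_hr
Convert time: 14 min = 0.2333 hr
kcal = 4.6 * 84.09 * 0.2333
kcal = 90.2566 kcal

90.2566 kcal


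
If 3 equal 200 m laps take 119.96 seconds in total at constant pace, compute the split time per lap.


Split time = total_time / n_laps = 119.96 / 3
Split time = 39.9867 s per lap

39.9867 s


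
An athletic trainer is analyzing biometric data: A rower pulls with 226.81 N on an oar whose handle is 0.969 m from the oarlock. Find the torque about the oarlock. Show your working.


tau = F * d
tau = 226.81 * 0.969
tau = 219.7789 N*m

219.7789 N*m


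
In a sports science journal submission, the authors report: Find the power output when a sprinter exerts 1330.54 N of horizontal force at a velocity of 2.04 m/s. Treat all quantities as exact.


P = F * v
P = 1330.54 * 2.04
P = 2714.3016 W

2714.3016 W


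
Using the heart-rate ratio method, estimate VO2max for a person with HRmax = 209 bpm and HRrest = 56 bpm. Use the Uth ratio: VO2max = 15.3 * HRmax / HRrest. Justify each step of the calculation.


VO2max = 15.3 * HRmax / HRrest
VO2max = 15.3 * 209 / 56
VO2max = 3197.7 / 56 = 57.1018 mL/kg/min

57.1018 mL/kg/min


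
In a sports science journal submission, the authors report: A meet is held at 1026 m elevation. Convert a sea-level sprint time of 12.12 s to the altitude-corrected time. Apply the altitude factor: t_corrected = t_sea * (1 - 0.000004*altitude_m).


Correction factor = 1 - 0.000004 * 1026 = 0.995896
t_corrected = t_sea * factor = 12.12 * 0.995896
t_corrected = 12.0703 s

12.0703 s


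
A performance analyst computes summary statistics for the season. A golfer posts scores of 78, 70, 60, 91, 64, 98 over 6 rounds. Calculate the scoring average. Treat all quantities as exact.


Average = sum / n
Sum = 461
Average = 461 / 6 = 76.8333

76.8333


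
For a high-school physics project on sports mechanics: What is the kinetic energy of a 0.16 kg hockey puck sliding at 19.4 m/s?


KE = 0.5 * m * v^2
KE = 0.5 * 0.16 * 19.4^2
KE = 0.5 * 0.16 * 376.36 = 30.1088 J

30.1088 J


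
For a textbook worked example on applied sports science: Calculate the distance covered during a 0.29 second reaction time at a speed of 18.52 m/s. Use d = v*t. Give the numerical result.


d = v * t
d = 18.52 * 0.29
d = 5.3708 m

5.3708 m


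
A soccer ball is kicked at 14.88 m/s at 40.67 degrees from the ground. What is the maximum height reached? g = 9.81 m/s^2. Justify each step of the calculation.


H = (v*sin(theta))^2 / (2*g)
vy = v*sin(theta) = 14.88 * sin(40.67 deg) = 9.6973 m/s
H = vy^2 / (2*g) = 94.0379 / (2*9.81)
H = 94.0379 / 19.62 = 4.793 m

4.793 m


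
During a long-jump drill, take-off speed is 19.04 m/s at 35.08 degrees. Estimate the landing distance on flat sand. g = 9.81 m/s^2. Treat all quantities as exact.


R = v^2 * sin(2*theta) / g
Convert angle to radians: theta = 35.08 deg = 0.6123 rad
sin(2*theta) = sin(1.2245) = 0.9406
R = 19.04^2 * 0.9406 / 9.81
R = 362.5216 * 0.9406 / 9.81 = 34.7608 m

34.7608 m


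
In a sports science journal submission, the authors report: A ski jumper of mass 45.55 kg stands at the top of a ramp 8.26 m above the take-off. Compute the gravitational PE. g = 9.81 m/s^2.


PE = m * g * h
PE = 45.55 * 9.81 * 8.26
PE = 446.8455 * 8.26 = 3690.9438 J

3690.9438 J


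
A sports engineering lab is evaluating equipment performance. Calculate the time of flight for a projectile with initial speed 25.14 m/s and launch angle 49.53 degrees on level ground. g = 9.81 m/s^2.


T = 2*v*sin(theta)/g
sin(theta) = sin(49.53 deg) = 0.7607
T = 2*25.14*0.7607 / 9.81
T = 38.2503 / 9.81 = 3.8991 s

3.8991 s


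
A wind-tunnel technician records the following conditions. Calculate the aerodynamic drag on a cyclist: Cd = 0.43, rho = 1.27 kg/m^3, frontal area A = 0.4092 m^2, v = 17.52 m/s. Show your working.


Fd = 0.5 * Cd * rho * A * v^2
Fd = 0.5 * 0.43 * 1.27 * 0.4092 * 17.52^2
v^2 = 306.9504
Fd = 0.5 * 0.43 * 1.27 * 0.4092 * 306.9504 = 34.2962 N

34.2962 N


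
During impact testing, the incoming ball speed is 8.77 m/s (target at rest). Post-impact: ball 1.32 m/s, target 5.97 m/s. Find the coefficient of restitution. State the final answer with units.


e = (v2_after - v1_after) / (v1_before - v2_before)
Numerator = 5.97 - 1.32 = 4.65
Denominator = 8.77 - 0 = 8.77
e = 4.65 / 8.77 = 0.5302

0.5302


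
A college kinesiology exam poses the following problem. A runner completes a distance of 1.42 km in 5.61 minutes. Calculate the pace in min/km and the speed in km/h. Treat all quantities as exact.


Pace = time / distance = 5.61 min / 1.42 km = 3.9507 min/km
Speed = distance / time_in_hours = 1.42 / 0.0935 hr
Speed = 15.1872 km/h

3.9507 min/km, 15.1872 km/h


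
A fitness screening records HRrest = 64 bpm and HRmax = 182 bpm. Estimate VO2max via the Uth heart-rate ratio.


VO2max = 15.3 * HRmax / HRrest
VO2max = 15.3 * 182 / 64
VO2max = 2784.6 / 64 = 43.5094 mL/kg/min

43.5094 mL/kg/min


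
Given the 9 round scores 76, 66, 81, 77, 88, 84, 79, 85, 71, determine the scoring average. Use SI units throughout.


Average = sum / n
Sum = 707
Average = 707 / 9 = 78.5556

78.5556


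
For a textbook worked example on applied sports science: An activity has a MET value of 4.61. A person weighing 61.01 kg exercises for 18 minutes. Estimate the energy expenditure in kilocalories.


kcal = MET * mass * time_hr
Convert time: 18 min = 0.3 hr
kcal = 4.61 * 61.01 * 0.3
kcal = 84.3768 kcal

84.3768 kcal


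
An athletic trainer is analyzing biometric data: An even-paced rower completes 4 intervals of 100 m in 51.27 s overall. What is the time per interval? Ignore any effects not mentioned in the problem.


Split time = total_time / n_laps = 51.27 / 4
Split time = 12.8175 s per lap

12.8175 s


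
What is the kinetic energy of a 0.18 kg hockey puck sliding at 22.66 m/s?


KE = 0.5 * m * v^2
KE = 0.5 * 0.18 * 22.66^2
KE = 0.5 * 0.18 * 513.4756 = 46.2128 J

46.2128 J


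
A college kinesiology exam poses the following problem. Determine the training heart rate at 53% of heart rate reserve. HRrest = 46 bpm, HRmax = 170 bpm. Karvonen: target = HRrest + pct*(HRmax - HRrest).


Target = HRrest + pct*(HRmax - HRrest)
Heart rate reserve = HRmax - HRrest = 170 - 46 = 124 bpm
Fraction = 53% = 0.53
Target = 46 + 0.53 * 124
Target = 46 + 65.72 = 111.72 bpm

111.72 bpm
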